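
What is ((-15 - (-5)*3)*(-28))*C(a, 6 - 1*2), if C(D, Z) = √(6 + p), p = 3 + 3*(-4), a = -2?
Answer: 0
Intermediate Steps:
p = -9 (p = 3 - 12 = -9)
C(D, Z) = I*√3 (C(D, Z) = √(6 - 9) = √(-3) = I*√3)
((-15 - (-5)*3)*(-28))*C(a, 6 - 1*2) = ((-15 - (-5)*3)*(-28))*(I*√3) = ((-15 - 1*(-15))*(-28))*(I*√3) = ((-15 + 15)*(-28))*(I*√3) = (0*(-28))*(I*√3) = 0*(I*√3) = 0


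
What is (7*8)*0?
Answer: 0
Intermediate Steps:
(7*8)*0 = 56*0 = 0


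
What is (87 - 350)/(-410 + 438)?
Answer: -263/28 ≈ -9.3929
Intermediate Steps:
(87 - 350)/(-410 + 438) = -263/28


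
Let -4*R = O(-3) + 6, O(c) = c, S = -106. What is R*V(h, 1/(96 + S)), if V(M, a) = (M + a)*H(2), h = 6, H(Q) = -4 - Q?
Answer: 531/20 ≈ 26.550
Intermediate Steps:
R = -¾ (R = -(-3 + 6)/4 = -¼*3 = -¾ ≈ -0.75000)
V(M, a) = -6*M - 6*a (V(M, a) = (M + a)*(-4 - 1*2) = (M + a)*(-4 - 2) = (M + a)*(-6) = -6*M - 6*a)
R*V(h, 1/(96 + S)) = -3*(-6*6 - 6/(96 - 106))/4 = -3*(-36 - 6/(-10))/4 = -3*(-36 - 6*(-⅒))/4 = -3*(-36 + ⅗)/4 = -¾*(-177/5) = 531/20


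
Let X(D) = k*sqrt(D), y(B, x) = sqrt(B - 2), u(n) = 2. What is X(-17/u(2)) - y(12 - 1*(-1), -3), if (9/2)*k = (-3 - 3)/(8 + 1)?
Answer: -sqrt(11) - 2*I*sqrt(34)/27 ≈ -3.3166 - 0.43192*I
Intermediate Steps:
k = -4/27 (k = 2*((-3 - 3)/(8 + 1))/9 = 2*(-6/9)/9 = 2*(-6*1/9)/9 = (2/9)*(-2/3) = -4/27 ≈ -0.14815)
y(B, x) = sqrt(-2 + B)
X(D) = -4*sqrt(D)/27
X(-17/u(2)) - y(12 - 1*(-1), -3) = -4*I*sqrt(34)/2/27 - sqrt(-2 + (12 - 1*(-1))) = -4*I*sqrt(34)/2/27 - sqrt(-2 + (12 + 1)) = -2*I*sqrt(34)/27 - sqrt(-2 + 13) = -2*I*sqrt(34)/27 - sqrt(11) = -sqrt(11) - 2*I*sqrt(34)/27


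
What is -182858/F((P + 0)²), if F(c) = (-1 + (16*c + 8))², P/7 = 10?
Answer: -182858/6147657649 ≈ -2.9744e-5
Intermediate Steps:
P = 70 (P = 7*10 = 70)
F(c) = (7 + 16*c)² (F(c) = (-1 + (8 + 16*c))² = (7 + 16*c)²)
-182858/F((P + 0)²) = -182858/(7 + 16*(70 + 0)²)² = -182858/(7 + 16*70²)² = -182858/(7 + 16*4900)² = -182858/(7 + 78400)² = -182858/(78407²) = -182858/6147657649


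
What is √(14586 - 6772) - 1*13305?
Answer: -13305 + √7814 ≈ -13217.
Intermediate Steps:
√(14586 - 6772) - 1*13305 = √7814 - 13305 = -13305 + √7814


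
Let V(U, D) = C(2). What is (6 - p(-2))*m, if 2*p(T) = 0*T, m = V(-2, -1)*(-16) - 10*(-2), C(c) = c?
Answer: -72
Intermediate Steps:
V(U, D) = 2
m = -12 (m = 2*(-16) - 10*(-2) = -32 + 20 = -12)
p(T) = 0 (p(T) = (0*T)/2 = (½)*0 = 0)
(6 - p(-2))*m = (6 - 1*0)*(-12) = (6 + 0)*(-12) = 6*(-12) = -72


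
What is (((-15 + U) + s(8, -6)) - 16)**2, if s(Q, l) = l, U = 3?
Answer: 1156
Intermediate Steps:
(((-15 + U) + s(8, -6)) - 16)**2 = (((-15 + 3) - 6) - 16)**2 = ((-12 - 6) - 16)**2 = (-18 - 16)**2 = (-34)**2 = 1156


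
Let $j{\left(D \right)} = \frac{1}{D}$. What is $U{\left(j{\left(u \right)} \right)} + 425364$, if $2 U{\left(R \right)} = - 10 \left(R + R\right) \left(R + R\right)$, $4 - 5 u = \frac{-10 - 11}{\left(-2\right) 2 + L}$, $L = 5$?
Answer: $\frac{2126816}{5} \approx 4.2536 \cdot 10^{5}$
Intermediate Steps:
$u = 5$ ($u = \frac{4}{5} - \frac{\left(-10 - 11\right) \frac{1}{\left(-2\right) 2 + 5}}{5} = \frac{4}{5} - \frac{\left(-21\right) \frac{1}{-4 + 5}}{5} = \frac{4}{5} - \frac{\left(-21\right) 1^{-1}}{5} = \frac{4}{5} - \frac{\left(-21\right) 1}{5} = \frac{4}{5} - - \frac{21}{5} = \frac{4}{5} + \frac{21}{5} = 5$)
$U{\left(R \right)} = - 20 R^{2}$ ($U{\left(R \right)} = \frac{\left(-10\right) \left(R + R\right) \left(R + R\right)}{2} = \frac{\left(-10\right) 2 R 2 R}{2} = \frac{\left(-10\right) 4 R^{2}}{2} = \frac{\left(-40\right) R^{2}}{2} = - 20 R^{2}$)
$U{\left(j{\left(u \right)} \right)} + 425364 = - 20 \left(\frac{1}{5}\right)^{2} + 425364 = - \frac{20}{25} + 425364 = \left(-20\right) \frac{1}{25} + 425364 = - \frac{4}{5} + 425364 = \frac{2126816}{5}$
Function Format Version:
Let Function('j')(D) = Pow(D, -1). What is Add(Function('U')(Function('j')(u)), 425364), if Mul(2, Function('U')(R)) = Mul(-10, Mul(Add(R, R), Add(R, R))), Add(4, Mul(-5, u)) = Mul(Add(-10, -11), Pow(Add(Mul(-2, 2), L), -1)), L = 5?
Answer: Rational(2126816, 5) ≈ 4.2536e+5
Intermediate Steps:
u = 5 (u = Add(Rational(4, 5), Mul(Rational(-1, 5), Mul(Add(-10, -11), Pow(Add(Mul(-2, 2), 5), -1)))) = Add(Rational(4, 5), Mul(Rational(-1, 5), Mul(-21, Pow(Add(-4, 5), -1)))) = Add(Rational(4, 5), Mul(Rational(-1, 5), Mul(-21, Pow(1, -1)))) = Add(Rational(4, 5), Mul(Rational(-1, 5), Mul(-21, 1))) = Add(Rational(4, 5), Mul(Rational(-1, 5), -21)) = Add(Rational(4, 5), Rational(21, 5)) = 5)
Function('U')(R) = Mul(-20, Pow(R, 2)) (Function('U')(R) = Mul(Rational(1, 2), Mul(-10, Mul(Add(R, R), Add(R, R)))) = Mul(Rational(1, 2), Mul(-10, Mul(Mul(2, R), Mul(2, R)))) = Mul(Rational(1, 2), Mul(-10, Mul(4, Pow(R, 2)))) = Mul(Rational(1, 2), Mul(-40, Pow(R, 2))) = Mul(-20, Pow(R, 2)))
Add(Function('U')(Function('j')(u)), 425364) = Add(Mul(-20, Pow(Pow(5, -1), 2)), 425364) = Add(Mul(-20, Pow(Rational(1, 5), 2)), 425364) = Add(Mul(-20, Rational(1, 25)), 425364) = Add(Rational(-4, 5), 425364) = Rational(2126816, 5)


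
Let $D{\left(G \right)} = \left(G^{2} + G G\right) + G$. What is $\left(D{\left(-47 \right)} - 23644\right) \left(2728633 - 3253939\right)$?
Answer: $10124222538$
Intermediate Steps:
$D{\left(G \right)} = G + 2 G^{2}$ ($D{\left(G \right)} = \left(G^{2} + G^{2}\right) + G = 2 G^{2} + G = G + 2 G^{2}$)
$\left(D{\left(-47 \right)} - 23644\right) \left(2728633 - 3253939\right) = \left(- 47 \left(1 + 2 \left(-47\right)\right) - 23644\right) \left(2728633 - 3253939\right) = \left(- 47 \left(1 - 94\right) - 23644\right) \left(-525306\right) = \left(\left(-47\right) \left(-93\right) - 23644\right) \left(-525306\right) = \left(4371 - 23644\right) \left(-525306\right) = \left(-19273\right) \left(-525306\right) = 10124222538$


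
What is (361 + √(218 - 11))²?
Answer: 130528 + 2166*√23 ≈ 1.4092e+5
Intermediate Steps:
(361 + √(218 - 11))² = (361 + √207)² = (361 + 3*√23)²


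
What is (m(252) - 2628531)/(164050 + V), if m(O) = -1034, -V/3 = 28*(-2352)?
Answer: -2629565/361618 ≈ -7.2717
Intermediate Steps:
V = 197568 (V = -84*(-2352) = -3*(-65856) = 197568)
(m(252) - 2628531)/(164050 + V) = (-1034 - 2628531)/(164050 + 197568) = -2629565/361618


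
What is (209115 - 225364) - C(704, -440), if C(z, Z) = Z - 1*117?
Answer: -15692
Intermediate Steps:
C(z, Z) = -117 + Z (C(z, Z) = Z - 117 = -117 + Z)
(209115 - 225364) - C(704, -440) = (209115 - 225364) - (-117 - 440) = -16249 - 1*(-557) = -16249 + 557 = -15692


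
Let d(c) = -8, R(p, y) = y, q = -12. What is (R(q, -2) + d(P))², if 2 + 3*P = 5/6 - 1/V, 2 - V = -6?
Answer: 100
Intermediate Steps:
V = 8 (V = 2 - 1*(-6) = 2 + 6 = 8)
P = -31/72 (P = -⅔ + (5/6 - 1/8)/3 = -⅔ + (5*(⅙) - 1*⅛)/3 = -⅔ + (⅚ - ⅛)/3 = -⅔ + (⅓)*(17/24) = -⅔ + 17/72 = -31/72 ≈ -0.43056)
(R(q, -2) + d(P))² = (-2 - 8)² = (-10)² = 100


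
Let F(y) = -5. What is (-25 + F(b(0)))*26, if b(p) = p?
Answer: -780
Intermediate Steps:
(-25 + F(b(0)))*26 = (-25 - 5)*26 = -30*26 = -780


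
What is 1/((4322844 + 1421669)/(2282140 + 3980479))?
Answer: 6262619/5744513 ≈ 1.0902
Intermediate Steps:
1/((4322844 + 1421669)/(2282140 + 3980479)) = 1/(5744513/6262619) = 6262619/5744513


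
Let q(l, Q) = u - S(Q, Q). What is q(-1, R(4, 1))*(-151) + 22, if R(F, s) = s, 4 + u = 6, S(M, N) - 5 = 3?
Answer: 928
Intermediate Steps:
S(M, N) = 8 (S(M, N) = 5 + 3 = 8)
u = 2 (u = -4 + 6 = 2)
q(l, Q) = -6 (q(l, Q) = 2 - 1*8 = 2 - 8 = -6)
q(-1, R(4, 1))*(-151) + 22 = -6*(-151) + 22 = 906 + 22 = 928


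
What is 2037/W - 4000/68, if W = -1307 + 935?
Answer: -135543/2108 ≈ -64.299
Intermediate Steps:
W = -372
2037/W - 4000/68 = 2037/(-372) - 4000/68 = 2037*(-1/372) - 4000*1/68 = -679/124 - 1000/17 = -135543/2108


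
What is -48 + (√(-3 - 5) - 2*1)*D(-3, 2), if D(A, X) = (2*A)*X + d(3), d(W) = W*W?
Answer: -42 - 6*I*√2 ≈ -42.0 - 8.4853*I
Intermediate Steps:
d(W) = W²
D(A, X) = 9 + 2*A*X (D(A, X) = (2*A)*X + 3² = 2*A*X + 9 = 9 + 2*A*X)
-48 + (√(-3 - 5) - 2*1)*D(-3, 2) = -48 + (√(-3 - 5) - 2*1)*(9 + 2*(-3)*2) = -48 + (√(-8) - 2)*(9 - 12) = -48 + (2*I*√2 - 2)*(-3) = -48 + (-2 + 2*I*√2)*(-3) = -48 + (6 - 6*I*√2) = -42 - 6*I*√2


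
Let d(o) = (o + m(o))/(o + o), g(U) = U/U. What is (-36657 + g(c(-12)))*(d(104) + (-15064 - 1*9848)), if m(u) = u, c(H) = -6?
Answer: 913137616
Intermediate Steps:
g(U) = 1
d(o) = 1 (d(o) = (o + o)/(o + o) = (2*o)/((2*o)) = (2*o)*(1/(2*o)) = 1)
(-36657 + g(c(-12)))*(d(104) + (-15064 - 1*9848)) = (-36657 + 1)*(1 + (-15064 - 1*9848)) = -36656*(1 + (-15064 - 9848)) = -36656*(1 - 24912) = -36656*(-24911) = 913137616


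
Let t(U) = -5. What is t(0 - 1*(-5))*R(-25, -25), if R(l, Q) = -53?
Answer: 265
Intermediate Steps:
t(0 - 1*(-5))*R(-25, -25) = -5*(-53) = 265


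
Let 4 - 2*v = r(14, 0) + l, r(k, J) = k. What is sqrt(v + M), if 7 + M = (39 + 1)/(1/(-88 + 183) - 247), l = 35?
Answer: 3*I*sqrt(113407378)/5866 ≈ 5.4463*I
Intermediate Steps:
v = -45/2 (v = 2 - (14 + 35)/2 = 2 - 1/2*49 = 2 - 49/2 = -45/2 ≈ -22.500)
M = -21006/2933 (M = -7 + (39 + 1)/(1/(-88 + 183) - 247) = -7 + 40/(1/95 - 247) = -7 + 40/(-23464/95) = -7 + 40*(-95/23464) = -7 - 475/2933 = -21006/2933 ≈ -7.1619)
sqrt(v + M) = sqrt(-45/2 - 21006/2933) = sqrt(-173997/5866) = 3*I*sqrt(113407378)/5866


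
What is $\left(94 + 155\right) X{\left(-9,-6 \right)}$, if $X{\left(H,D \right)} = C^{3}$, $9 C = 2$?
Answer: $\frac{664}{243} \approx 2.7325$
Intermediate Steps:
$C = \frac{2}{9}$ ($C = \frac{1}{9} \cdot 2 = \frac{2}{9} \approx 0.22222$)
$X{\left(H,D \right)} = \frac{8}{729}$ ($X{\left(H,D \right)} = \left(\frac{2}{9}\right)^{3} = \frac{8}{729}$)
$\left(94 + 155\right) X{\left(-9,-6 \right)} = \left(94 + 155\right) \frac{8}{729} = 249 \cdot \frac{8}{729} = \frac{664}{243}$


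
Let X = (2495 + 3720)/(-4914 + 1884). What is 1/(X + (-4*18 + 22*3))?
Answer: -606/4879 ≈ -0.12421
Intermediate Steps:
X = -1243/606 (X = 6215/(-3030) = 6215*(-1/3030) = -1243/606 ≈ -2.0512)
1/(X + (-4*18 + 22*3)) = 1/(-1243/606 + (-4*18 + 22*3)) = 1/(-1243/606 + (-72 + 66)) = 1/(-1243/606 - 6) = 1/(-4879/606) = -606/4879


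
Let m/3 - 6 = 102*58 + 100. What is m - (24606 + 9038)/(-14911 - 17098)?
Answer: 578308238/32009 ≈ 18067.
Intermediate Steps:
m = 18066 (m = 18 + 3*(102*58 + 100) = 18 + 3*(5916 + 100) = 18 + 3*6016 = 18 + 18048 = 18066)
m - (24606 + 9038)/(-14911 - 17098) = 18066 - (24606 + 9038)/(-14911 - 17098) = 18066 - 33644/(-32009) = 18066 - 33644*(-1)/32009 = 18066 - 1*(-33644/32009) = 18066 + 33644/32009 = 578308238/32009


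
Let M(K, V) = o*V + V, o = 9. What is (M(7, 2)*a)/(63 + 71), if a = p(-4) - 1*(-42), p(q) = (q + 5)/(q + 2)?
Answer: 415/67 ≈ 6.1940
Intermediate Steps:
p(q) = (5 + q)/(2 + q)
M(K, V) = 10*V (M(K, V) = 9*V + V = 10*V)
a = 83/2 (a = (5 - 4)/(2 - 4) - 1*(-42) = 1/(-2) + 42 = -½*1 + 42 = -½ + 42 = 83/2 ≈ 41.500)
(M(7, 2)*a)/(63 + 71) = ((10*2)*(83/2))/(63 + 71) = (20*(83/2))/134 = 830*(1/134) = 415/67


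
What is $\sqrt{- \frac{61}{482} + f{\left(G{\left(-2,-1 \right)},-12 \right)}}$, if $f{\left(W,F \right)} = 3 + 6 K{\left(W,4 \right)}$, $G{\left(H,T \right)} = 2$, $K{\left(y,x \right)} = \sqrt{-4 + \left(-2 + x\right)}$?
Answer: $\frac{\sqrt{667570 + 1393944 i \sqrt{2}}}{482} \approx 2.4323 + 1.7443 i$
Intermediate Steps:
$K{\left(y,x \right)} = \sqrt{-6 + x}$
$f{\left(W,F \right)} = 3 + 6 i \sqrt{2}$ ($f{\left(W,F \right)} = 3 + 6 \sqrt{-6 + 4} = 3 + 6 \sqrt{-2} = 3 + 6 i \sqrt{2}$)
$\sqrt{- \frac{61}{482} + f{\left(G{\left(-2,-1 \right)},-12 \right)}} = \sqrt{- \frac{61}{482} + \left(3 + 6 i \sqrt{2}\right)} = \sqrt{\frac{1385}{482} + 6 i \sqrt{2}}$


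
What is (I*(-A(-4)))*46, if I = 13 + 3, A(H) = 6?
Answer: -4416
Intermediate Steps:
I = 16
(I*(-A(-4)))*46 = (16*(-1*6))*46 = (16*(-6))*46 = -96*46 = -4416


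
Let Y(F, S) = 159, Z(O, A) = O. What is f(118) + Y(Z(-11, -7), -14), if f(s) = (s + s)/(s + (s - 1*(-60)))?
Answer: 11825/74 ≈ 159.80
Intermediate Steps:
f(s) = 2*s/(60 + 2*s) (f(s) = (2*s)/(s + (s + 60)) = (2*s)/(s + (60 + s)) = (2*s)/(60 + 2*s) = 2*s/(60 + 2*s))
f(118) + Y(Z(-11, -7), -14) = 118/(30 + 118) + 159 = 118/148 + 159 = 118*(1/148) + 159 = 59/74 + 159 = 11825/74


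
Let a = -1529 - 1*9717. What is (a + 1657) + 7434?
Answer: -2155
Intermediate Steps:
a = -11246 (a = -1529 - 9717 = -11246)
(a + 1657) + 7434 = (-11246 + 1657) + 7434 = -9589 + 7434 = -2155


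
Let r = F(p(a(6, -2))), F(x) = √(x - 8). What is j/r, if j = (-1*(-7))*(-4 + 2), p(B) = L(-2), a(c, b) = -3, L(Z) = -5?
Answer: 14*I*√13/13 ≈ 3.8829*I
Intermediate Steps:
p(B) = -5
F(x) = √(-8 + x)
r = I*√13 (r = √(-8 - 5) = √(-13) = I*√13 ≈ 3.6056*I)
j = -14 (j = 7*(-2) = -14)
j/r = -14*(-I*√13/13) = -(-14)*I*√13/13 = 14*I*√13/13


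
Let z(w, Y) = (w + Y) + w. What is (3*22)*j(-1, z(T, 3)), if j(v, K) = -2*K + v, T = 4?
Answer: -1518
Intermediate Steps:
z(w, Y) = Y + 2*w (z(w, Y) = (Y + w) + w = Y + 2*w)
j(v, K) = v - 2*K
(3*22)*j(-1, z(T, 3)) = (3*22)*(-1 - 2*(3 + 2*4)) = 66*(-1 - 2*(3 + 8)) = 66*(-1 - 2*11) = 66*(-1 - 22) = 66*(-23) = -1518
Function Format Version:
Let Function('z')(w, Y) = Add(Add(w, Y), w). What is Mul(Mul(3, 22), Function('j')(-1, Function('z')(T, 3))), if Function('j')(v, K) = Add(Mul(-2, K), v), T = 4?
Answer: -1518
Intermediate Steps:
Function('z')(w, Y) = Add(Y, Mul(2, w)) (Function('z')(w, Y) = Add(Add(Y, w), w) = Add(Y, Mul(2, w)))
Function('j')(v, K) = Add(v, Mul(-2, K))
Mul(Mul(3, 22), Function('j')(-1, Function('z')(T, 3))) = Mul(Mul(3, 22), Add(-1, Mul(-2, Add(3, Mul(2, 4))))) = Mul(66, Add(-1, Mul(-2, Add(3, 8)))) = Mul(66, Add(-1, Mul(-2, 11))) = Mul(66, Add(-1, -22)) = Mul(66, -23) = -1518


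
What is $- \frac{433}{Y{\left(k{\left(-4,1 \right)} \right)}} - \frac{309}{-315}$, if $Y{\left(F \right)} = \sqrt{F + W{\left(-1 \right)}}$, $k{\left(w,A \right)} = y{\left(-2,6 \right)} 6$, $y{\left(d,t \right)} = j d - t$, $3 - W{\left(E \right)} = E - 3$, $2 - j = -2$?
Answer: $\frac{103}{105} + \frac{433 i \sqrt{77}}{77} \approx 0.98095 + 49.345 i$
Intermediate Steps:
$j = 4$ ($j = 2 - -2 = 2 + 2 = 4$)
$W{\left(E \right)} = 6 - E$ ($W{\left(E \right)} = 3 - \left(E - 3\right) = 3 - \left(-3 + E\right) = 6 - E$)
$y{\left(d,t \right)} = - t + 4 d$ ($y{\left(d,t \right)} = 4 d - t = - t + 4 d$)
$k{\left(w,A \right)} = -84$ ($k{\left(w,A \right)} = \left(\left(-1\right) 6 + 4 \left(-2\right)\right) 6 = \left(-6 - 8\right) 6 = \left(-14\right) 6 = -84$)
$Y{\left(F \right)} = \sqrt{7 + F}$ ($Y{\left(F \right)} = \sqrt{F + \left(6 - -1\right)} = \sqrt{F + \left(6 + 1\right)} = \sqrt{F + 7} = \sqrt{7 + F}$)
$- \frac{433}{Y{\left(k{\left(-4,1 \right)} \right)}} - \frac{309}{-315} = - \frac{433}{\sqrt{7 - 84}} - \frac{309}{-315} = - \frac{433}{\sqrt{-77}} - - \frac{103}{105} = - \frac{433}{i \sqrt{77}} + \frac{103}{105} = - 433 \left(- \frac{i \sqrt{77}}{77}\right) + \frac{103}{105} = \frac{433 i \sqrt{77}}{77} + \frac{103}{105} = \frac{103}{105} + \frac{433 i \sqrt{77}}{77}$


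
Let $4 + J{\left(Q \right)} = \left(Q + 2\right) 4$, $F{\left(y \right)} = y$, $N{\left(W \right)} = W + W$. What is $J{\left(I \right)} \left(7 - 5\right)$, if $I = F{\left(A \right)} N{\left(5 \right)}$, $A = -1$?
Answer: $-72$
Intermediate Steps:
$N{\left(W \right)} = 2 W$
$I = -10$ ($I = - 2 \cdot 5 = \left(-1\right) 10 = -10$)
$J{\left(Q \right)} = 4 + 4 Q$ ($J{\left(Q \right)} = -4 + \left(Q + 2\right) 4 = -4 + \left(2 + Q\right) 4 = -4 + \left(8 + 4 Q\right) = 4 + 4 Q$)
$J{\left(I \right)} \left(7 - 5\right) = \left(4 + 4 \left(-10\right)\right) \left(7 - 5\right) = \left(4 - 40\right) \left(7 - 5\right) = \left(-36\right) 2 = -72$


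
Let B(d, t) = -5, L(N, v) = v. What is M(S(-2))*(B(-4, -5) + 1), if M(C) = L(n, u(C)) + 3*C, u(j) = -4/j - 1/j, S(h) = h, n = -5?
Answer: 14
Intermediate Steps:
u(j) = -5/j
M(C) = -5/C + 3*C
M(S(-2))*(B(-4, -5) + 1) = (-5/(-2) + 3*(-2))*(-5 + 1) = (-5*(-½) - 6)*(-4) = (5/2 - 6)*(-4) = -7/2*(-4) = 14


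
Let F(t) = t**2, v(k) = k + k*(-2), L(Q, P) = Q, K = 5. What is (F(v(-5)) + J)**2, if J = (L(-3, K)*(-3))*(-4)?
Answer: 121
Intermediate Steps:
v(k) = -k (v(k) = k - 2*k = -k)
J = -36 (J = -3*(-3)*(-4) = 9*(-4) = -36)
(F(v(-5)) + J)**2 = ((-1*(-5))**2 - 36)**2 = (5**2 - 36)**2 = (25 - 36)**2 = (-11)**2 = 121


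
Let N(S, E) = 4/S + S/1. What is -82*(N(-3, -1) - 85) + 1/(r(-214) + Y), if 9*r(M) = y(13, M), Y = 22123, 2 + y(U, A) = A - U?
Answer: 4370542955/596634 ≈ 7325.3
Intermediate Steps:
N(S, E) = S + 4/S (N(S, E) = 4/S + S*1 = 4/S + S = S + 4/S)
y(U, A) = -2 + A - U (y(U, A) = -2 + (A - U) = -2 + A - U)
r(M) = -5/3 + M/9 (r(M) = (-2 + M - 1*13)/9 = (-2 + M - 13)/9 = (-15 + M)/9 = -5/3 + M/9)
-82*(N(-3, -1) - 85) + 1/(r(-214) + Y) = -82*((-3 + 4/(-3)) - 85) + 1/((-5/3 + (⅑)*(-214)) + 22123) = -82*((-3 + 4*(-⅓)) - 85) + 1/((-5/3 - 214/9) + 22123) = -82*((-3 - 4/3) - 85) + 1/(-229/9 + 22123) = -82*(-13/3 - 85) + 1/(198878/9) = -82*(-268/3) + 9/198878 = 21976/3 + 9/198878 = 4370542955/596634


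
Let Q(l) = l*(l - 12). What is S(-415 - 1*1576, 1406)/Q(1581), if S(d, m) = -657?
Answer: -73/275621 ≈ -0.00026486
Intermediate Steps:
Q(l) = l*(-12 + l)
S(-415 - 1*1576, 1406)/Q(1581) = -657*1/(1581*(-12 + 1581)) = -657/(1581*1569) = -657/2480589 = -657*1/2480589 = -73/275621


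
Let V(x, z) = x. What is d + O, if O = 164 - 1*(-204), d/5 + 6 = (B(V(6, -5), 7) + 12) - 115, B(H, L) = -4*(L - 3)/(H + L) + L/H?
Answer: -13831/78 ≈ -177.32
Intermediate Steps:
B(H, L) = L/H - 4*(-3 + L)/(H + L) (B(H, L) = -4*(-3 + L)/(H + L) + L/H = L/H - 4*(-3 + L)/(H + L))
d = -42535/78 (d = -30 + 5*(((7² + 12*6 - 3*6*7)/(6*(6 + 7)) + 12) - 115) = -30 + 5*(((⅙)*(49 + 72 - 126)/13 + 12) - 115) = -30 + 5*(((⅙)*(1/13)*(-5) + 12) - 115) = -30 + 5*((-5/78 + 12) - 115) = -30 + 5*(931/78 - 115) = -30 + 5*(-8039/78) = -30 - 40195/78 = -42535/78 ≈ -545.32)
O = 368 (O = 164 + 204 = 368)
d + O = -42535/78 + 368 = -13831/78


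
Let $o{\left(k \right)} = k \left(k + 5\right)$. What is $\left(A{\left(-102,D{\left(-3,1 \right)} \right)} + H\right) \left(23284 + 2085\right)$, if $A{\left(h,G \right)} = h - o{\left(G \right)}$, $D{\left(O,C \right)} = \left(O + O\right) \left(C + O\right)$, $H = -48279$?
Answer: $-1232552865$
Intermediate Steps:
$o{\left(k \right)} = k \left(5 + k\right)$
$D{\left(O,C \right)} = 2 O \left(C + O\right)$
$A{\left(h,G \right)} = h - G \left(5 + G\right)$
$\left(A{\left(-102,D{\left(-3,1 \right)} \right)} + H\right) \left(23284 + 2085\right) = \left(\left(-102 - 2 \left(-3\right) \left(1 - 3\right) \left(5 + 2 \left(-3\right) \left(1 - 3\right)\right)\right) - 48279\right) \left(23284 + 2085\right) = \left(\left(-102 - 2 \left(-3\right) \left(-2\right) \left(5 + 2 \left(-3\right) \left(-2\right)\right)\right) - 48279\right) 25369 = \left(\left(-102 - 12 \left(5 + 12\right)\right) - 48279\right) 25369 = \left(\left(-102 - 12 \cdot 17\right) - 48279\right) 25369 = \left(\left(-102 - 204\right) - 48279\right) 25369 = \left(-306 - 48279\right) 25369 = \left(-48585\right) 25369 = -1232552865$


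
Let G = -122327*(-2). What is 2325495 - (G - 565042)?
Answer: 2645883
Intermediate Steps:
G = 244654
2325495 - (G - 565042) = 2325495 - (244654 - 565042) = 2325495 - 1*(-320388) = 2325495 + 320388 = 2645883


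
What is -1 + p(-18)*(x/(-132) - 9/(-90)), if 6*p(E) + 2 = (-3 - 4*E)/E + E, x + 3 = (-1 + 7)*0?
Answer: -119/80 ≈ -1.4875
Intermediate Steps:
x = -3 (x = -3 + (-1 + 7)*0 = -3 + 6*0 = -3 + 0 = -3)
p(E) = -⅓ + E/6 + (-3 - 4*E)/(6*E) (p(E) = -⅓ + ((-3 - 4*E)/E + E)/6 = -⅓ + (E + (-3 - 4*E)/E)/6 = -⅓ + (E/6 + (-3 - 4*E)/(6*E)) = -⅓ + E/6 + (-3 - 4*E)/(6*E))
-1 + p(-18)*(x/(-132) - 9/(-90)) = -1 + ((⅙)*(-3 - 18*(-6 - 18))/(-18))*(-3/(-132) - 9/(-90)) = -1 + ((⅙)*(-1/18)*(-3 - 18*(-24)))*(-3*(-1/132) - 9*(-1/90)) = -1 + ((⅙)*(-1/18)*(-3 + 432))*(1/44 + ⅒) = -1 + ((⅙)*(-1/18)*429)*(27/220) = -1 - 143/36*27/220 = -1 - 39/80 = -119/80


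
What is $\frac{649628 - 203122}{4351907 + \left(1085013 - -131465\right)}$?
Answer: $\frac{446506}{5568385} \approx 0.080186$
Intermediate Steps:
$\frac{649628 - 203122}{4351907 + \left(1085013 - -131465\right)} = \frac{446506}{4351907 + \left(1085013 + 131465\right)} = \frac{446506}{4351907 + 1216478} = \frac{446506}{5568385}$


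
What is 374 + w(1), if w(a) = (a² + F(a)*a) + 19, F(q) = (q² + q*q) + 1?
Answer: 397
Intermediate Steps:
F(q) = 1 + 2*q² (F(q) = (q² + q²) + 1 = 2*q² + 1 = 1 + 2*q²)
w(a) = 19 + a² + a*(1 + 2*a²) (w(a) = (a² + (1 + 2*a²)*a) + 19 = (a² + a*(1 + 2*a²)) + 19 = 19 + a² + a*(1 + 2*a²))
374 + w(1) = 374 + (19 + 1 + 1² + 2*1³) = 374 + (19 + 1 + 1 + 2*1) = 374 + (19 + 1 + 1 + 2) = 374 + 23 = 397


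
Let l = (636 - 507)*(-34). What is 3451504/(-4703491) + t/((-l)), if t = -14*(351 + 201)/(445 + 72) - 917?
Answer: -10092721236395/10665457458942 ≈ -0.94630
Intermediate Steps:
l = -4386 (l = 129*(-34) = -4386)
t = -481817/517 (t = -7728/517 - 917 = -481817/517 ≈ -931.95)
3451504/(-4703491) + t/((-l)) = 3451504/(-4703491) - 481817/(517*((-1*(-4386)))) = 3451504*(-1/4703491) - 481817/517/4386 = -3451504/4703491 - 481817/517*1/4386 = -3451504/4703491 - 481817/2267562 = -10092721236395/10665457458942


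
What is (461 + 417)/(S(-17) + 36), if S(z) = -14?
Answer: 439/11 ≈ 39.909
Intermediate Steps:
(461 + 417)/(S(-17) + 36) = (461 + 417)/(-14 + 36) = 878/22 = 878*(1/22) = 439/11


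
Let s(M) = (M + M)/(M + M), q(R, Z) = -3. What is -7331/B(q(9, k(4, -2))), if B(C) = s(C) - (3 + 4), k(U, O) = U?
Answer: 7331/6 ≈ 1221.8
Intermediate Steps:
s(M) = 1 (s(M) = (2*M)/((2*M)) = (2*M)*(1/(2*M)) = 1)
B(C) = -6 (B(C) = 1 - (3 + 4) = 1 - 1*7 = 1 - 7 = -6)
-7331/B(q(9, k(4, -2))) = -7331/(-6) = -7331*(-⅙) = 7331/6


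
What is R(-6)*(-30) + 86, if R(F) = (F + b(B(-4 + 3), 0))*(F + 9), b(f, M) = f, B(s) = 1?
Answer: 536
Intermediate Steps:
R(F) = (1 + F)*(9 + F) (R(F) = (F + 1)*(F + 9) = (1 + F)*(9 + F))
R(-6)*(-30) + 86 = (9 + (-6)² + 10*(-6))*(-30) + 86 = (9 + 36 - 60)*(-30) + 86 = -15*(-30) + 86 = 450 + 86 = 536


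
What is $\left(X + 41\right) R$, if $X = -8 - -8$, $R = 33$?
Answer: $1353$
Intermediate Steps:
$X = 0$ ($X = -8 + 8 = 0$)
$\left(X + 41\right) R = \left(0 + 41\right) 33 = 41 \cdot 33 = 1353$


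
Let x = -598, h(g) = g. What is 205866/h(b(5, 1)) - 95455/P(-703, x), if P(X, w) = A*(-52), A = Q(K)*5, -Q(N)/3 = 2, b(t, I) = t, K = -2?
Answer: 64134737/1560 ≈ 41112.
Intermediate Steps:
Q(N) = -6 (Q(N) = -3*2 = -6)
A = -30 (A = -6*5 = -30)
P(X, w) = 1560 (P(X, w) = -30*(-52) = 1560)
205866/h(b(5, 1)) - 95455/P(-703, x) = 205866/5 - 95455/1560 = 205866*(⅕) - 95455*1/1560 = 205866/5 - 19091/312 = 64134737/1560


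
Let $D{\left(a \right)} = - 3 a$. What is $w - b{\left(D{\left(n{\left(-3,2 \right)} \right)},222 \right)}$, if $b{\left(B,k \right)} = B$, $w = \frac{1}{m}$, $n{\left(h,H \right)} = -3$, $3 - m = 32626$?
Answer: $- \frac{293608}{32623} \approx -9.0$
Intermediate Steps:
$m = -32623$ ($m = 3 - 32626 = -32623$)
$w = - \frac{1}{32623}$ ($w = \frac{1}{-32623} = - \frac{1}{32623} \approx -3.0653 \cdot 10^{-5}$)
$w - b{\left(D{\left(n{\left(-3,2 \right)} \right)},222 \right)} = - \frac{1}{32623} - \left(-3\right) \left(-3\right) = - \frac{1}{32623} - 9 = - \frac{293608}{32623}$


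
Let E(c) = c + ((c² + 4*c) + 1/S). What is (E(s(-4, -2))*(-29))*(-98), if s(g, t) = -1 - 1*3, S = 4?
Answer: -21315/2 ≈ -10658.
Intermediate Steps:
s(g, t) = -4 (s(g, t) = -1 - 3 = -4)
E(c) = ¼ + c² + 5*c (E(c) = c + ((c² + 4*c) + 1/4) = c + ((c² + 4*c) + ¼) = c + (¼ + c² + 4*c) = ¼ + c² + 5*c)
(E(s(-4, -2))*(-29))*(-98) = ((¼ - 4*(5 - 4))*(-29))*(-98) = ((¼ - 4*1)*(-29))*(-98) = ((¼ - 4)*(-29))*(-98) = -15/4*(-29)*(-98) = (435/4)*(-98) = -21315/2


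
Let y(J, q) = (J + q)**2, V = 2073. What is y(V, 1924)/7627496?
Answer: 15976009/7627496 ≈ 2.0945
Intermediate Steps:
y(V, 1924)/7627496 = (2073 + 1924)**2/7627496 = 3997**2*(1/7627496) = 15976009*(1/7627496) = 15976009/7627496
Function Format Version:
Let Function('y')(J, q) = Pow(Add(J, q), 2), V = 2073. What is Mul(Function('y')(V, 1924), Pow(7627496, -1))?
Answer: Rational(15976009, 7627496) ≈ 2.0945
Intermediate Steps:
Mul(Function('y')(V, 1924), Pow(7627496, -1)) = Mul(Pow(Add(2073, 1924), 2), Pow(7627496, -1)) = Mul(Pow(3997, 2), Rational(1, 7627496)) = Mul(15976009, Rational(1, 7627496)) = Rational(15976009, 7627496)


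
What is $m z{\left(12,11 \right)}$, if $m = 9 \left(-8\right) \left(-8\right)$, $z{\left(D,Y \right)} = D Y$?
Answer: $76032$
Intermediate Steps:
$m = 576$ ($m = \left(-72\right) \left(-8\right) = 576$)
$m z{\left(12,11 \right)} = 576 \cdot 12 \cdot 11 = 576 \cdot 132 = 76032$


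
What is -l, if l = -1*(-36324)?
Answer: -36324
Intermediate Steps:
l = 36324
-l = -1*36324 = -36324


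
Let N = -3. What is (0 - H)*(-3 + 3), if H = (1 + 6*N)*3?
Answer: 0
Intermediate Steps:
H = -51 (H = (1 + 6*(-3))*3 = (1 - 18)*3 = -17*3 = -51)
(0 - H)*(-3 + 3) = (0 - 1*(-51))*(-3 + 3) = (0 + 51)*0 = 51*0 = 0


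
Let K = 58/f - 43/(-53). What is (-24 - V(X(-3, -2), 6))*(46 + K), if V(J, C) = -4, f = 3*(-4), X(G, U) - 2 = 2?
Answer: -133490/159 ≈ -839.56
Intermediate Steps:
X(G, U) = 4 (X(G, U) = 2 + 2 = 4)
f = -12
K = -1279/318 (K = 58/(-12) - 43/(-53) = 58*(-1/12) - 43*(-1/53) = -29/6 + 43/53 = -1279/318 ≈ -4.0220)
(-24 - V(X(-3, -2), 6))*(46 + K) = (-24 - 1*(-4))*(46 - 1279/318) = (-24 + 4)*(13349/318) = -20*13349/318 = -133490/159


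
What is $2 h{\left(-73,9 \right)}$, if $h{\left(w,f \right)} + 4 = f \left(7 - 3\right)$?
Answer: $64$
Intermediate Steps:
$h{\left(w,f \right)} = -4 + 4 f$ ($h{\left(w,f \right)} = -4 + f \left(7 - 3\right) = -4 + f 4 = -4 + 4 f$)
$2 h{\left(-73,9 \right)} = 2 \left(-4 + 4 \cdot 9\right) = 2 \left(-4 + 36\right) = 2 \cdot 32 = 64$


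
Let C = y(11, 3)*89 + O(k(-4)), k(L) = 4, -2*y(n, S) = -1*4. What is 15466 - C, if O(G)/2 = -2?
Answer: 15292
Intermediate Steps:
y(n, S) = 2 (y(n, S) = -(-1)*4/2 = -1/2*(-4) = 2)
O(G) = -4 (O(G) = 2*(-2) = -4)
C = 174 (C = 2*89 - 4 = 178 - 4 = 174)
15466 - C = 15466 - 1*174 = 15466 - 174 = 15292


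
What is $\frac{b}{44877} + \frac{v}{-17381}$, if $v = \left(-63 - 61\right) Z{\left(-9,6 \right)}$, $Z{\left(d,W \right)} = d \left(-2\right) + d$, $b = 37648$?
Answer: $\frac{14376380}{15918513} \approx 0.90312$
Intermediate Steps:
$Z{\left(d,W \right)} = - d$ ($Z{\left(d,W \right)} = - 2 d + d = - d$)
$v = -1116$ ($v = \left(-63 - 61\right) \left(\left(-1\right) \left(-9\right)\right) = \left(-124\right) 9 = -1116$)
$\frac{b}{44877} + \frac{v}{-17381} = \frac{37648}{44877} - \frac{1116}{-17381} = 37648 \cdot \frac{1}{44877} - - \frac{1116}{17381} = \frac{37648}{44877} + \frac{1116}{17381} = \frac{14376380}{15918513}$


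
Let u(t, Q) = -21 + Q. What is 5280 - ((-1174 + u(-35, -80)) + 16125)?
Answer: -9570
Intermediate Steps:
5280 - ((-1174 + u(-35, -80)) + 16125) = 5280 - ((-1174 + (-21 - 80)) + 16125) = 5280 - ((-1174 - 101) + 16125) = 5280 - (-1275 + 16125) = 5280 - 1*14850 = 5280 - 14850 = -9570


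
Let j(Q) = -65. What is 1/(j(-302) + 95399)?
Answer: 1/95334 ≈ 1.0489e-5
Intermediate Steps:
1/(j(-302) + 95399) = 1/(-65 + 95399) = 1/95334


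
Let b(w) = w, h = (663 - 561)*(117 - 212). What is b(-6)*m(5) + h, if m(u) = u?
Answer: -9720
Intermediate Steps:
h = -9690 (h = 102*(-95) = -9690)
b(-6)*m(5) + h = -6*5 - 9690 = -30 - 9690 = -9720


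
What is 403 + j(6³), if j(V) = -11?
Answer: 392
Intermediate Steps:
403 + j(6³) = 403 - 11 = 392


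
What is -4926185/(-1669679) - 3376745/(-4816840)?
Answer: 533940457641/146228665352 ≈ 3.6514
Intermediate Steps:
-4926185/(-1669679) - 3376745/(-4816840) = -4926185*(-1/1669679) - 3376745*(-1/4816840) = 447835/151789 + 675349/963368 = 533940457641/146228665352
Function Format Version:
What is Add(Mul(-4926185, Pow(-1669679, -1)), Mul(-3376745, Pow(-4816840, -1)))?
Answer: Rational(533940457641, 146228665352) ≈ 3.6514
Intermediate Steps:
Add(Mul(-4926185, Pow(-1669679, -1)), Mul(-3376745, Pow(-4816840, -1))) = Add(Mul(-4926185, Rational(-1, 1669679)), Mul(-3376745, Rational(-1, 4816840))) = Add(Rational(447835, 151789), Rational(675349, 963368)) = Rational(533940457641, 146228665352)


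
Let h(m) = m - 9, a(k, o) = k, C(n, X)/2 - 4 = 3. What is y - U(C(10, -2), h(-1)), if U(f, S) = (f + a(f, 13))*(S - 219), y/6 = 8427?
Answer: 56974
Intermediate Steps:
C(n, X) = 14 (C(n, X) = 8 + 2*3 = 8 + 6 = 14)
y = 50562 (y = 6*8427 = 50562)
h(m) = -9 + m
U(f, S) = 2*f*(-219 + S) (U(f, S) = (f + f)*(S - 219) = (2*f)*(-219 + S) = 2*f*(-219 + S))
y - U(C(10, -2), h(-1)) = 50562 - 2*14*(-219 + (-9 - 1)) = 50562 - 2*14*(-219 - 10) = 50562 - 2*14*(-229) = 50562 - 1*(-6412) = 50562 + 6412 = 56974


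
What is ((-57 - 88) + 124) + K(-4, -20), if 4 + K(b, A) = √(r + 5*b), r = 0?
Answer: -25 + 2*I*√5 ≈ -25.0 + 4.4721*I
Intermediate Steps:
K(b, A) = -4 + √5*√b (K(b, A) = -4 + √(0 + 5*b) = -4 + √(5*b) = -4 + √5*√b)
((-57 - 88) + 124) + K(-4, -20) = ((-57 - 88) + 124) + (-4 + √5*√(-4)) = (-145 + 124) + (-4 + √5*(2*I)) = -21 + (-4 + 2*I*√5) = -25 + 2*I*√5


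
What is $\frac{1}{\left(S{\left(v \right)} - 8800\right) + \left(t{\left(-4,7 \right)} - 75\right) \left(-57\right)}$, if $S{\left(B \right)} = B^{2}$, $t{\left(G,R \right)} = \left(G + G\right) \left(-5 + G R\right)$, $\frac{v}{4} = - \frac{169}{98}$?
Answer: $- \frac{2401}{46880529} \approx -5.1215 \cdot 10^{-5}$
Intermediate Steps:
$v = - \frac{338}{49}$ ($v = 4 \left(- \frac{169}{98}\right) = - \frac{338}{49} \approx -6.898$)
$t{\left(G,R \right)} = 2 G \left(-5 + G R\right)$
$\frac{1}{\left(S{\left(v \right)} - 8800\right) + \left(t{\left(-4,7 \right)} - 75\right) \left(-57\right)} = \frac{1}{\left(\left(- \frac{338}{49}\right)^{2} - 8800\right) + \left(2 \left(-4\right) \left(-5 - 28\right) - 75\right) \left(-57\right)} = \frac{1}{\left(\frac{114244}{2401} - 8800\right) + \left(2 \left(-4\right) \left(-5 - 28\right) - 75\right) \left(-57\right)} = \frac{1}{- \frac{21014556}{2401} + \left(2 \left(-4\right) \left(-33\right) - 75\right) \left(-57\right)} = \frac{1}{- \frac{21014556}{2401} + \left(264 - 75\right) \left(-57\right)} = \frac{1}{- \frac{21014556}{2401} + 189 \left(-57\right)} = \frac{1}{- \frac{21014556}{2401} - 10773} = \frac{1}{- \frac{46880529}{2401}} = - \frac{2401}{46880529}$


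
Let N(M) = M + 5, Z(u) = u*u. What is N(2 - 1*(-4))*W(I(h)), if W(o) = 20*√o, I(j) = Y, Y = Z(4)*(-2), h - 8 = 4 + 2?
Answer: 880*I*√2 ≈ 1244.5*I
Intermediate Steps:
Z(u) = u²
N(M) = 5 + M
h = 14 (h = 8 + (4 + 2) = 8 + 6 = 14)
Y = -32 (Y = 4²*(-2) = 16*(-2) = -32)
I(j) = -32
N(2 - 1*(-4))*W(I(h)) = (5 + (2 - 1*(-4)))*(20*√(-32)) = (5 + (2 + 4))*(20*(4*I*√2)) = (5 + 6)*(80*I*√2) = 11*(80*I*√2) = 880*I*√2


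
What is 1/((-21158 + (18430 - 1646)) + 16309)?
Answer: 1/11935 ≈ 8.3787e-5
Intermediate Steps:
1/((-21158 + (18430 - 1646)) + 16309) = 1/((-21158 + 16784) + 16309) = 1/(-4374 + 16309) = 1/11935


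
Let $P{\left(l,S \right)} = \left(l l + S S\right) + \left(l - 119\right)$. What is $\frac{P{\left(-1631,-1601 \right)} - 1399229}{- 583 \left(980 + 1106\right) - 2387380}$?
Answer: $- \frac{3822383}{3603518} \approx -1.0607$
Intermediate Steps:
$P{\left(l,S \right)} = -119 + l + S^{2} + l^{2}$ ($P{\left(l,S \right)} = \left(l^{2} + S^{2}\right) + \left(l - 119\right) = \left(S^{2} + l^{2}\right) + \left(-119 + l\right) = -119 + l + S^{2} + l^{2}$)
$\frac{P{\left(-1631,-1601 \right)} - 1399229}{- 583 \left(980 + 1106\right) - 2387380} = \frac{\left(-119 - 1631 + \left(-1601\right)^{2} + \left(-1631\right)^{2}\right) - 1399229}{- 583 \left(980 + 1106\right) - 2387380} = \frac{\left(-119 - 1631 + 2563201 + 2660161\right) - 1399229}{\left(-583\right) 2086 - 2387380} = \frac{5221612 - 1399229}{-1216138 - 2387380} = \frac{3822383}{-3603518} = 3822383 \left(- \frac{1}{3603518}\right) = - \frac{3822383}{3603518}$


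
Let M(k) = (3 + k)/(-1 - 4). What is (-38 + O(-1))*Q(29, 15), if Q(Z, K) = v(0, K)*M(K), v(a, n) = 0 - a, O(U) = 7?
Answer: 0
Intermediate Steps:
M(k) = -⅗ - k/5 (M(k) = (3 + k)/(-5) = (3 + k)*(-⅕) = -⅗ - k/5)
v(a, n) = -a
Q(Z, K) = 0 (Q(Z, K) = (-1*0)*(-⅗ - K/5) = 0*(-⅗ - K/5) = 0)
(-38 + O(-1))*Q(29, 15) = (-38 + 7)*0 = -31*0 = 0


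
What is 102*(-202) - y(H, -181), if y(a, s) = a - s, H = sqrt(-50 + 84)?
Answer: -20785 - sqrt(34) ≈ -20791.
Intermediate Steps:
H = sqrt(34) ≈ 5.8309
102*(-202) - y(H, -181) = 102*(-202) - (sqrt(34) - 1*(-181)) = -20604 - (sqrt(34) + 181) = -20604 - (181 + sqrt(34)) = -20604 + (-181 - sqrt(34)) = -20785 - sqrt(34)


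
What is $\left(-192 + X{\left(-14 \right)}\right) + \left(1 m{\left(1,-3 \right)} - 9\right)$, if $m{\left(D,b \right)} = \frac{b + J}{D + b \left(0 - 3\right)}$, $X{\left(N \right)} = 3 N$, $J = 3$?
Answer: $-243$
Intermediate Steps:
$m{\left(D,b \right)} = \frac{3 + b}{D - 3 b}$ ($m{\left(D,b \right)} = \frac{b + 3}{D + b \left(0 - 3\right)} = \frac{3 + b}{D + b \left(-3\right)} = \frac{3 + b}{D - 3 b}$)
$\left(-192 + X{\left(-14 \right)}\right) + \left(1 m{\left(1,-3 \right)} - 9\right) = \left(-192 + 3 \left(-14\right)\right) - \left(9 - \frac{3 - 3}{1 - -9}\right) = \left(-192 - 42\right) - \left(9 - \frac{1}{1 + 9} \cdot 0\right) = -234 - \left(9 - \frac{1}{10} \cdot 0\right) = -234 + \left(1 \cdot 0 - 9\right) = -234 + \left(0 - 9\right) = -234 - 9 = -243$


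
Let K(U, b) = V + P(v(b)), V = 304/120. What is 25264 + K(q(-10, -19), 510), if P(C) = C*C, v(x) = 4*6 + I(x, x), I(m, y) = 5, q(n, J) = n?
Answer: 391613/15 ≈ 26108.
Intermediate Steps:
v(x) = 29 (v(x) = 4*6 + 5 = 24 + 5 = 29)
V = 38/15 (V = 304*(1/120) = 38/15 ≈ 2.5333)
P(C) = C²
K(U, b) = 12653/15 (K(U, b) = 38/15 + 29² = 38/15 + 841 = 12653/15)
25264 + K(q(-10, -19), 510) = 25264 + 12653/15 = 391613/15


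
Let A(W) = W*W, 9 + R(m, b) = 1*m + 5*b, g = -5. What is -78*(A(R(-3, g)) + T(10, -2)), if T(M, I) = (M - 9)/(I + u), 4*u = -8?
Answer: -213525/2 ≈ -1.0676e+5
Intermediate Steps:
u = -2 (u = (¼)*(-8) = -2)
T(M, I) = (-9 + M)/(-2 + I) (T(M, I) = (M - 9)/(I - 2) = (-9 + M)/(-2 + I))
R(m, b) = -9 + m + 5*b (R(m, b) = -9 + (1*m + 5*b) = -9 + (m + 5*b) = -9 + m + 5*b)
A(W) = W²
-78*(A(R(-3, g)) + T(10, -2)) = -78*((-9 - 3 + 5*(-5))² + (-9 + 10)/(-2 - 2)) = -78*((-9 - 3 - 25)² + 1/(-4)) = -78*((-37)² - ¼*1) = -78*(1369 - ¼) = -78*5475/4 = -213525/2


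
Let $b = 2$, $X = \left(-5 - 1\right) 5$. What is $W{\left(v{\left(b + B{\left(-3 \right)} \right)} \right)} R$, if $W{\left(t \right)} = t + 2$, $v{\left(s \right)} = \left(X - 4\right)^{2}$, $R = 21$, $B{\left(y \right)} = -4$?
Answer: $24318$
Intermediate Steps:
$X = -30$ ($X = \left(-5 - 1\right) 5 = \left(-6\right) 5 = -30$)
$v{\left(s \right)} = 1156$ ($v{\left(s \right)} = \left(-30 - 4\right)^{2} = \left(-34\right)^{2} = 1156$)
$W{\left(t \right)} = 2 + t$
$W{\left(v{\left(b + B{\left(-3 \right)} \right)} \right)} R = \left(2 + 1156\right) 21 = 1158 \cdot 21 = 24318$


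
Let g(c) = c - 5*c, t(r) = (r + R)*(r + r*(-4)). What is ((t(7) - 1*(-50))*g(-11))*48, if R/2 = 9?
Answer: -1003200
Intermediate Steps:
R = 18 (R = 2*9 = 18)
t(r) = -3*r*(18 + r) (t(r) = (r + 18)*(r + r*(-4)) = (18 + r)*(r - 4*r) = (18 + r)*(-3*r) = -3*r*(18 + r))
g(c) = -4*c
((t(7) - 1*(-50))*g(-11))*48 = ((-3*7*(18 + 7) - 1*(-50))*(-4*(-11)))*48 = ((-3*7*25 + 50)*44)*48 = ((-525 + 50)*44)*48 = -475*44*48 = -20900*48 = -1003200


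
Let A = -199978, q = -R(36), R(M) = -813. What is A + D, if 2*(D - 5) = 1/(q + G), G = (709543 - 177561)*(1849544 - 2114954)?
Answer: -56469712282342423/282386683614 ≈ -1.9997e+5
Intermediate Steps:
G = -141193342620 (G = 531982*(-265410) = -141193342620)
q = 813 (q = -1*(-813) = 813)
D = 1411933418069/282386683614 (D = 5 + 1/(2*(813 - 141193342620)) = 5 + (½)/(-141193341807) = 5 + (½)*(-1/141193341807) = 5 - 1/282386683614 = 1411933418069/282386683614 ≈ 5.0000)
A + D = -199978 + 1411933418069/282386683614 = -56469712282342423/282386683614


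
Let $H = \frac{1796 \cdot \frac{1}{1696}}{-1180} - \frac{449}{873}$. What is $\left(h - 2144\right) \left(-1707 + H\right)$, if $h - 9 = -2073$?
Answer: $\frac{196147347035551}{27298710} \approx 7.1852 \cdot 10^{6}$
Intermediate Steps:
$h = -2064$ ($h = 9 - 2073 = -2064$)
$H = - \frac{225035657}{436779360}$ ($H = 1796 \cdot \frac{1}{1696} \left(- \frac{1}{1180}\right) - \frac{449}{873} = \frac{449}{424} \left(- \frac{1}{1180}\right) - \frac{449}{873} = - \frac{449}{500320} - \frac{449}{873} = - \frac{225035657}{436779360} \approx -0.51522$)
$\left(h - 2144\right) \left(-1707 + H\right) = \left(-2064 - 2144\right) \left(-1707 - \frac{225035657}{436779360}\right) = \left(-4208\right) \left(- \frac{745807403177}{436779360}\right) = \frac{196147347035551}{27298710}$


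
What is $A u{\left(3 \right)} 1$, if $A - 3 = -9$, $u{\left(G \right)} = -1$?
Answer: $6$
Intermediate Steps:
$A = -6$ ($A = 3 - 9 = -6$)
$A u{\left(3 \right)} 1 = \left(-6\right) \left(-1\right) 1 = 6 \cdot 1 = 6$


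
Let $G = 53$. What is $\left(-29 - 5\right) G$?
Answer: $-1802$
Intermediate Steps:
$\left(-29 - 5\right) G = \left(-29 - 5\right) 53 = \left(-34\right) 53 = -1802$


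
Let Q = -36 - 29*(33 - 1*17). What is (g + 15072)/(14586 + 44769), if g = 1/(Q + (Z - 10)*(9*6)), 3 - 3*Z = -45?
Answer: 2652671/10446480 ≈ 0.25393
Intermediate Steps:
Z = 16 (Z = 1 - ⅓*(-45) = 1 + 15 = 16)
Q = -500 (Q = -36 - 29*(33 - 17) = -36 - 29*16 = -36 - 464 = -500)
g = -1/176 (g = 1/(-500 + (16 - 10)*(9*6)) = 1/(-500 + 6*54) = 1/(-500 + 324) = 1/(-176) = -1/176 ≈ -0.0056818)
(g + 15072)/(14586 + 44769) = (-1/176 + 15072)/(14586 + 44769) = (2652671/176)/59355 = (2652671/176)*(1/59355) = 2652671/10446480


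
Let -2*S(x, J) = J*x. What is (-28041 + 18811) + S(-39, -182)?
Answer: -12779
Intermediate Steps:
S(x, J) = -J*x/2
(-28041 + 18811) + S(-39, -182) = (-28041 + 18811) - 1/2*(-182)*(-39) = -9230 - 3549 = -12779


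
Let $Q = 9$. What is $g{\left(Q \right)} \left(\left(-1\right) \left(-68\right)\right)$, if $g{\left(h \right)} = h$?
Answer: $612$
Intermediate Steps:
$g{\left(Q \right)} \left(\left(-1\right) \left(-68\right)\right) = 9 \left(\left(-1\right) \left(-68\right)\right) = 9 \cdot 68 = 612$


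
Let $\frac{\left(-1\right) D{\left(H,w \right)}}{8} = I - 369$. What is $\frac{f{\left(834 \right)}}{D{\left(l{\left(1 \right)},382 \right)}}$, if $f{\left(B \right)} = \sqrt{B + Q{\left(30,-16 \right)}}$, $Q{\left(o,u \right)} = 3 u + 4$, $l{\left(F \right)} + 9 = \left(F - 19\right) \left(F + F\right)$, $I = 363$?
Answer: $\frac{\sqrt{790}}{48} \approx 0.58556$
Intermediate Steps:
$l{\left(F \right)} = -9 + 2 F \left(-19 + F\right)$ ($l{\left(F \right)} = -9 + \left(F - 19\right) \left(F + F\right) = -9 + \left(-19 + F\right) 2 F = -9 + 2 F \left(-19 + F\right)$)
$Q{\left(o,u \right)} = 4 + 3 u$
$f{\left(B \right)} = \sqrt{-44 + B}$ ($f{\left(B \right)} = \sqrt{B + \left(4 + 3 \left(-16\right)\right)} = \sqrt{B + \left(4 - 48\right)} = \sqrt{B - 44} = \sqrt{-44 + B}$)
$D{\left(H,w \right)} = 48$ ($D{\left(H,w \right)} = - 8 \left(363 - 369\right) = \left(-8\right) \left(-6\right) = 48$)
$\frac{f{\left(834 \right)}}{D{\left(l{\left(1 \right)},382 \right)}} = \frac{\sqrt{-44 + 834}}{48} = \sqrt{790} \cdot \frac{1}{48} = \frac{\sqrt{790}}{48}$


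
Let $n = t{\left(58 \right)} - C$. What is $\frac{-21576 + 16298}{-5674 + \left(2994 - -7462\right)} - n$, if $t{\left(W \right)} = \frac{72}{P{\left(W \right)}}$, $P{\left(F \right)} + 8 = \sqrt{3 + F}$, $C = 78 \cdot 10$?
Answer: $\frac{2321413}{2391} + 24 \sqrt{61} \approx 1158.3$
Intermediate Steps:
$C = 780$
$P{\left(F \right)} = -8 + \sqrt{3 + F}$
$t{\left(W \right)} = \frac{72}{-8 + \sqrt{3 + W}}$
$n = -780 + \frac{72}{-8 + \sqrt{61}}$ ($n = \frac{72}{-8 + \sqrt{3 + 58}} - 780 = \frac{72}{-8 + \sqrt{61}} - 780 = -780 + \frac{72}{-8 + \sqrt{61}} \approx -1159.4$)
$\frac{-21576 + 16298}{-5674 + \left(2994 - -7462\right)} - n = \frac{-21576 + 16298}{-5674 + \left(2994 - -7462\right)} - \left(-972 - 24 \sqrt{61}\right) = - \frac{5278}{-5674 + \left(2994 + 7462\right)} + \left(972 + 24 \sqrt{61}\right) = - \frac{5278}{-5674 + 10456} + \left(972 + 24 \sqrt{61}\right) = - \frac{5278}{4782} + \left(972 + 24 \sqrt{61}\right) = \left(-5278\right) \frac{1}{4782} + \left(972 + 24 \sqrt{61}\right) = - \frac{2639}{2391} + \left(972 + 24 \sqrt{61}\right) = \frac{2321413}{2391} + 24 \sqrt{61}$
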